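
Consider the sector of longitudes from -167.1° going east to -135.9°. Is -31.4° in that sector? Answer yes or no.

Band width going east from -167.1° to -135.9°: ((-135.9 − -167.1) mod 360) = 31.2°.
Offset of -31.4° east of the west edge: ((-31.4 − -167.1) mod 360) = 135.7°.
135.7° > 31.2° ⇒ outside.

No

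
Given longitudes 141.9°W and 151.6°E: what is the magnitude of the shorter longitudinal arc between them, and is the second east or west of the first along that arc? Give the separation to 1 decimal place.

Raw difference: 151.6 − -141.9 = 293.5°.
Normalise into (−180°, 180°]: 293.5° − 360° = -66.5°.
Negative ⇒ the second point lies to the west; separation 66.5°.

66.5° west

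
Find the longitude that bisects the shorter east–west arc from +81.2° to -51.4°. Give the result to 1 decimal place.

+14.9°

Signed shortest Δλ from +81.2° to -51.4° is -132.6°.
Midpoint longitude = +81.2° + (-132.6°)/2 = +81.2° − 66.3° = +14.9°.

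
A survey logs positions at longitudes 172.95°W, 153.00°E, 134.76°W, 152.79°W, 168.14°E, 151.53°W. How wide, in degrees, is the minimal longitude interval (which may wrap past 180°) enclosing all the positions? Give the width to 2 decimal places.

72.24°

Sort the longitudes: -172.95°, -152.79°, -151.53°, -134.76°, +153.00°, +168.14°.
Eastward gaps between consecutive values (wrapping around): 20.16°, 1.26°, 16.77°, 287.76°, 15.14°, 18.91°.
Largest gap = 287.76° ⇒ minimal covering band is its complement: 360° − 287.76° = 72.24°.
Band runs from +153.00° eastward to -134.76°, crossing the antimeridian.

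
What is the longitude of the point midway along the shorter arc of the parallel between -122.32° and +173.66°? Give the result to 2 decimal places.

-154.33°

Signed shortest Δλ from -122.32° to +173.66° is -64.02°.
Midpoint longitude = -122.32° + (-64.02°)/2 = -122.32° − 32.01° = -154.33°.
(The naïve average (-122.32 + +173.66)/2 = 25.67° is on the wrong side of the globe.)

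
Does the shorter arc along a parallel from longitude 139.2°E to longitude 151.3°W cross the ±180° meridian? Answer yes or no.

Yes

Naïve |-151.3 − 139.2| = 290.5° > 180°, so the shorter arc goes the other way round — across 180°.
Signed shortest Δλ = ((-151.3 − 139.2 + 180) mod 360) − 180 = 69.5°.
Going east by 69.5° from +139.2° passes through 180° before reaching -151.3°.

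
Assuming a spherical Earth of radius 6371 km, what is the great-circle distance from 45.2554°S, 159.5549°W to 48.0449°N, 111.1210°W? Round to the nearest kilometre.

Δλ = -111.1210 − -159.5549 = 48.4339°.
Δφ = 48.0449 − -45.2554 = 93.3003°.
a = sin²(Δφ/2) + cos φ₁ · cos φ₂ · sin²(Δλ/2) = 0.607971.
c = 2·atan2(√a, √(1−a)) = 1.78845 rad → d = 6371·c ≈ 11394.23 km.

11394 km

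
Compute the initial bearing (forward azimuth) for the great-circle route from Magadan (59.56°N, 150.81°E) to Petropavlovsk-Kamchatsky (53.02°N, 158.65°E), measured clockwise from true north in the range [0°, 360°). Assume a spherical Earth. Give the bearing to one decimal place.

143.0°

Δλ = 158.65 − 150.81 = 7.84°.
θ = atan2( sin Δλ · cos φ₂ , cos φ₁ · sin φ₂ − sin φ₁ · cos φ₂ · cos Δλ )
  = atan2(0.08205, -0.10905) = 143.040° → normalised to [0°, 360°): 143.040°.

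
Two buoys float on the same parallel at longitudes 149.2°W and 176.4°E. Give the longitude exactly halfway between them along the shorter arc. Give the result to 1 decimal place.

Signed shortest Δλ from -149.2° to +176.4° is -34.4°.
Midpoint longitude = -149.2° + (-34.4°)/2 = -149.2° − 17.2° = -166.4°.
(The naïve average (-149.2 + +176.4)/2 = 13.6° is on the wrong side of the globe.)

166.4°W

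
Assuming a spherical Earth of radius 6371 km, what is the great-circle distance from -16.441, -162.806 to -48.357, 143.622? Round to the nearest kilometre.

5987 km

Δλ = 143.622 − -162.806 = 306.428°; wrapped into (−180°, 180°]: -53.572°.
Δφ = -48.357 − -16.441 = -31.916°.
a = sin²(Δφ/2) + cos φ₁ · cos φ₂ · sin²(Δλ/2) = 0.205023.
c = 2·atan2(√a, √(1−a)) = 0.93980 rad → d = 6371·c ≈ 5987.43 km.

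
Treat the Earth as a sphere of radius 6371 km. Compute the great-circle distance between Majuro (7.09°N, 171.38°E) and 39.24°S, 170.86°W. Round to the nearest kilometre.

Δλ = -170.86 − 171.38 = -342.24°; wrapped into (−180°, 180°]: 17.76°.
Δφ = -39.24 − 7.09 = -46.33°.
a = sin²(Δφ/2) + cos φ₁ · cos φ₂ · sin²(Δλ/2) = 0.173062.
c = 2·atan2(√a, √(1−a)) = 0.85810 rad → d = 6371·c ≈ 5466.96 km.

5467 km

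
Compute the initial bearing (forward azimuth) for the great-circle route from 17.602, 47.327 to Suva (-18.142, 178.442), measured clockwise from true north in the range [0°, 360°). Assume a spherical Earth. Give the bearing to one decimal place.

Δλ = 178.442 − 47.327 = 131.115°.
θ = atan2( sin Δλ · cos φ₂ , cos φ₁ · sin φ₂ − sin φ₁ · cos φ₂ · cos Δλ )
  = atan2(0.71594, -0.10783) = 98.565° → normalised to [0°, 360°): 98.565°.

98.6°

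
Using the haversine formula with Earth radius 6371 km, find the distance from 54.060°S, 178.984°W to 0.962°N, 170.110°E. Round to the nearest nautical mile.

3348 nmi

Δλ = 170.110 − -178.984 = 349.094°; wrapped into (−180°, 180°]: -10.906°.
Δφ = 0.962 − -54.060 = 55.022°.
a = sin²(Δφ/2) + cos φ₁ · cos φ₂ · sin²(Δλ/2) = 0.218669.
c = 2·atan2(√a, √(1−a)) = 0.97319 rad → d = 6371·c ≈ 6200.21 km ≈ 3347.85 nmi.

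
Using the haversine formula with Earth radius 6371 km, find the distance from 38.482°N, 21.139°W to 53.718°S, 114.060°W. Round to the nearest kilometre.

13531 km

Δλ = -114.060 − -21.139 = -92.921°.
Δφ = -53.718 − 38.482 = -92.200°.
a = sin²(Δφ/2) + cos φ₁ · cos φ₂ · sin²(Δλ/2) = 0.762613.
c = 2·atan2(√a, √(1−a)) = 2.12378 rad → d = 6371·c ≈ 13530.58 km.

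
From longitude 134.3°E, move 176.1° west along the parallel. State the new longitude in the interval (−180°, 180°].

Start at +134.3°; shift −176.1° → -41.8°.
-41.8° already lies in (−180°, 180°].

41.8°W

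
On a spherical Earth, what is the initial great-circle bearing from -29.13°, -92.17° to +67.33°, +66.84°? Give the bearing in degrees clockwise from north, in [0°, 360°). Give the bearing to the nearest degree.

Δλ = 66.84 − -92.17 = 159.01°.
θ = atan2( sin Δλ · cos φ₂ , cos φ₁ · sin φ₂ − sin φ₁ · cos φ₂ · cos Δλ )
  = atan2(0.13806, 0.63086) = 12.344° → normalised to [0°, 360°): 12.344°.

12°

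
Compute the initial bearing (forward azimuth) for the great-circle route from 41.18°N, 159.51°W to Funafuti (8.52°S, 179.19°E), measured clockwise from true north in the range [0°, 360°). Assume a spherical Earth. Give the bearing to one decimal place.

Δλ = 179.19 − -159.51 = 338.70°; wrapped into (−180°, 180°]: -21.30°.
θ = atan2( sin Δλ · cos φ₂ , cos φ₁ · sin φ₂ − sin φ₁ · cos φ₂ · cos Δλ )
  = atan2(-0.35924, -0.71819) = -153.425° → normalised to [0°, 360°): 206.575°.

206.6°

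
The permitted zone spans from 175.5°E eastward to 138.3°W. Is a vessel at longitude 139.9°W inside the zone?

Band width going east from +175.5° to -138.3°: ((-138.3 − 175.5) mod 360) = 46.2°.
Offset of -139.9° east of the west edge: ((-139.9 − 175.5) mod 360) = 44.6°.
44.6° ≤ 46.2° ⇒ inside.

Yes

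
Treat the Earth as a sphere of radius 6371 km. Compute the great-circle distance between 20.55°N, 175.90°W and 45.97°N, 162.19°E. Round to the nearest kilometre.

Δλ = 162.19 − -175.90 = 338.09°; wrapped into (−180°, 180°]: -21.91°.
Δφ = 45.97 − 20.55 = 25.42°.
a = sin²(Δφ/2) + cos φ₁ · cos φ₂ · sin²(Δλ/2) = 0.071911.
c = 2·atan2(√a, √(1−a)) = 0.54297 rad → d = 6371·c ≈ 3459.26 km.

3459 km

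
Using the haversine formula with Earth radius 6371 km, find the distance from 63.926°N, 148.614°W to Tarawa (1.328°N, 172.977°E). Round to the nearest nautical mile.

Δλ = 172.977 − -148.614 = 321.591°; wrapped into (−180°, 180°]: -38.409°.
Δφ = 1.328 − 63.926 = -62.598°.
a = sin²(Δφ/2) + cos φ₁ · cos φ₂ · sin²(Δλ/2) = 0.317430.
c = 2·atan2(√a, √(1−a)) = 1.19701 rad → d = 6371·c ≈ 7626.17 km ≈ 4117.80 nmi.

4118 nmi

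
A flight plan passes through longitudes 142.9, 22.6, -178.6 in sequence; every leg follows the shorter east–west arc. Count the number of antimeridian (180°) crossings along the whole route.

Leg 1: +142.9° → +22.6°, shortest Δλ = -120.3° (west) — does not cross 180°.
Leg 2: +22.6° → -178.6°, shortest Δλ = 158.8° (east) — crosses 180°.
Total crossings: 1.

1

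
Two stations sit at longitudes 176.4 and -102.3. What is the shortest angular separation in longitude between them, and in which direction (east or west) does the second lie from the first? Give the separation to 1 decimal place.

Raw difference: -102.3 − 176.4 = -278.7°.
Normalise into (−180°, 180°]: -278.7° + 360° = 81.3°.
Positive ⇒ the second point lies to the east; separation 81.3°.

81.3° east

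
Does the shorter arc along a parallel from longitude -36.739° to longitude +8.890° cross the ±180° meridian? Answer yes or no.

Signed shortest Δλ = ((8.890 − -36.739 + 180) mod 360) − 180 = 45.629°.
Going east by 45.629° from -36.739° reaches +8.890° without touching 180°.

No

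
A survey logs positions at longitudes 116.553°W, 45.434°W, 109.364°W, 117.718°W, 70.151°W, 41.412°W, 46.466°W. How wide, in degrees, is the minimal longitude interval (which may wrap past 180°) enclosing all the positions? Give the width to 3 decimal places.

Sort the longitudes: -117.718°, -116.553°, -109.364°, -70.151°, -46.466°, -45.434°, -41.412°.
Eastward gaps between consecutive values (wrapping around): 1.165°, 7.189°, 39.213°, 23.685°, 1.032°, 4.022°, 283.694°.
Largest gap = 283.694° ⇒ minimal covering band is its complement: 360° − 283.694° = 76.306°.
Band runs from -117.718° eastward to -41.412°.

76.306°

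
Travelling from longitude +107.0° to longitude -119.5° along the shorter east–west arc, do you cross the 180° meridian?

Naïve |-119.5 − 107.0| = 226.5° > 180°, so the shorter arc goes the other way round — across 180°.
Signed shortest Δλ = ((-119.5 − 107.0 + 180) mod 360) − 180 = 133.5°.
Going east by 133.5° from +107.0° passes through 180° before reaching -119.5°.

Yes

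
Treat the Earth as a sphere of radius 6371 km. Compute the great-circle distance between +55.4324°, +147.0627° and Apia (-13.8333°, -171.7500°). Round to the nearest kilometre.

8609 km

Δλ = -171.7500 − 147.0627 = -318.8127°; wrapped into (−180°, 180°]: 41.1873°.
Δφ = -13.8333 − 55.4324 = -69.2657°.
a = sin²(Δφ/2) + cos φ₁ · cos φ₂ · sin²(Δλ/2) = 0.391142.
c = 2·atan2(√a, √(1−a)) = 1.35132 rad → d = 6371·c ≈ 8609.28 km.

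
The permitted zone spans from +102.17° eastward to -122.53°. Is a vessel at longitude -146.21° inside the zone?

Yes

Band width going east from +102.17° to -122.53°: ((-122.53 − 102.17) mod 360) = 135.30°.
Offset of -146.21° east of the west edge: ((-146.21 − 102.17) mod 360) = 111.62°.
111.62° ≤ 135.30° ⇒ inside.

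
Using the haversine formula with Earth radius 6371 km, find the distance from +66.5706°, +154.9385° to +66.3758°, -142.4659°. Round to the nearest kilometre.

Δλ = -142.4659 − 154.9385 = -297.4044°; wrapped into (−180°, 180°]: 62.5956°.
Δφ = 66.3758 − 66.5706 = -0.1948°.
a = sin²(Δφ/2) + cos φ₁ · cos φ₂ · sin²(Δλ/2) = 0.043003.
c = 2·atan2(√a, √(1−a)) = 0.41778 rad → d = 6371·c ≈ 2661.66 km.

2662 km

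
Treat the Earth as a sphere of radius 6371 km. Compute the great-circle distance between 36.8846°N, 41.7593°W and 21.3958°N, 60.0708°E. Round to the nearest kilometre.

Δλ = 60.0708 − -41.7593 = 101.8301°.
Δφ = 21.3958 − 36.8846 = -15.4888°.
a = sin²(Δφ/2) + cos φ₁ · cos φ₂ · sin²(Δλ/2) = 0.466858.
c = 2·atan2(√a, √(1−a)) = 1.50446 rad → d = 6371·c ≈ 9584.94 km.

9585 km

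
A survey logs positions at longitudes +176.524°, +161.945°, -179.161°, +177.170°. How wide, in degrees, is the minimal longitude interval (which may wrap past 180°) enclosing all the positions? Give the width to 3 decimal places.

18.894°

Sort the longitudes: -179.161°, +161.945°, +176.524°, +177.170°.
Eastward gaps between consecutive values (wrapping around): 341.106°, 14.579°, 0.646°, 3.669°.
Largest gap = 341.106° ⇒ minimal covering band is its complement: 360° − 341.106° = 18.894°.
Band runs from +161.945° eastward to -179.161°, crossing the antimeridian.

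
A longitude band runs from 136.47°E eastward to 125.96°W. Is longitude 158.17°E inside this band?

Band width going east from +136.47° to -125.96°: ((-125.96 − 136.47) mod 360) = 97.57°.
Offset of +158.17° east of the west edge: ((158.17 − 136.47) mod 360) = 21.70°.
21.70° ≤ 97.57° ⇒ inside.

Yes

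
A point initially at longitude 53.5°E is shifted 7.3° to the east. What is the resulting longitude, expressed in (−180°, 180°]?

60.8°E

Start at +53.5°; shift +7.3° → +60.8°.
+60.8° already lies in (−180°, 180°].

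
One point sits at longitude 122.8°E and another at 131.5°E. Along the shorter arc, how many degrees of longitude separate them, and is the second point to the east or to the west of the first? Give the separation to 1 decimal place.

8.7° east

Raw difference: 131.5 − 122.8 = 8.7°.
Normalise into (−180°, 180°]: 8.7° stays 8.7°.
Positive ⇒ the second point lies to the east; separation 8.7°.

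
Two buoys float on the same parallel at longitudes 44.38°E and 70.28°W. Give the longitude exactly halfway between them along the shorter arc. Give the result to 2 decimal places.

Signed shortest Δλ from +44.38° to -70.28° is -114.66°.
Midpoint longitude = +44.38° + (-114.66°)/2 = +44.38° − 57.33° = -12.95°.

12.95°W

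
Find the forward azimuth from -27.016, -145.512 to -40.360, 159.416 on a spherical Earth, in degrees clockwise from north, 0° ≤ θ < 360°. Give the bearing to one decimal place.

Δλ = 159.416 − -145.512 = 304.928°; wrapped into (−180°, 180°]: -55.072°.
θ = atan2( sin Δλ · cos φ₂ , cos φ₁ · sin φ₂ − sin φ₁ · cos φ₂ · cos Δλ )
  = atan2(-0.62473, -0.37875) = -121.227° → normalised to [0°, 360°): 238.773°.

238.8°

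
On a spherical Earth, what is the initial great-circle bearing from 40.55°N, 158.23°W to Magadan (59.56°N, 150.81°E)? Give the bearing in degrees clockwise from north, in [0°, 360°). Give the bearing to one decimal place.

Δλ = 150.81 − -158.23 = 309.04°; wrapped into (−180°, 180°]: -50.96°.
θ = atan2( sin Δλ · cos φ₂ , cos φ₁ · sin φ₂ − sin φ₁ · cos φ₂ · cos Δλ )
  = atan2(-0.39351, 0.44765) = -41.317° → normalised to [0°, 360°): 318.683°.

318.7°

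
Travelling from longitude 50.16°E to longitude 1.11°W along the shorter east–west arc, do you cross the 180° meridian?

No

Signed shortest Δλ = ((-1.11 − 50.16 + 180) mod 360) − 180 = -51.27°.
Going west by 51.27° from +50.16° reaches -1.11° without touching 180°.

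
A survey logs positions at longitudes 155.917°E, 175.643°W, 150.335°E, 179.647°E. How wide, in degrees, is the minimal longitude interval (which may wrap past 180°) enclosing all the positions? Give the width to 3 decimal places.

Sort the longitudes: -175.643°, +150.335°, +155.917°, +179.647°.
Eastward gaps between consecutive values (wrapping around): 325.978°, 5.582°, 23.730°, 4.710°.
Largest gap = 325.978° ⇒ minimal covering band is its complement: 360° − 325.978° = 34.022°.
Band runs from +150.335° eastward to -175.643°, crossing the antimeridian.

34.022°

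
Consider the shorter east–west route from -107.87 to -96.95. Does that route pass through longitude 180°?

Signed shortest Δλ = ((-96.95 − -107.87 + 180) mod 360) − 180 = 10.92°.
Going east by 10.92° from -107.87° reaches -96.95° without touching 180°.

No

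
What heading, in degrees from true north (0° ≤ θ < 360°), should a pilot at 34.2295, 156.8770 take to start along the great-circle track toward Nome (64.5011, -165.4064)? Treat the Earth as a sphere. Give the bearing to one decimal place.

Δλ = -165.4064 − 156.8770 = -322.2834°; wrapped into (−180°, 180°]: 37.7166°.
θ = atan2( sin Δλ · cos φ₂ , cos φ₁ · sin φ₂ − sin φ₁ · cos φ₂ · cos Δλ )
  = atan2(0.26336, 0.55470) = 25.397° → normalised to [0°, 360°): 25.397°.

25.4°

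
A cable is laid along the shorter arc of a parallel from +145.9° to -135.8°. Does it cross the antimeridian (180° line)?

Naïve |-135.8 − 145.9| = 281.7° > 180°, so the shorter arc goes the other way round — across 180°.
Signed shortest Δλ = ((-135.8 − 145.9 + 180) mod 360) − 180 = 78.3°.
Going east by 78.3° from +145.9° passes through 180° before reaching -135.8°.

Yes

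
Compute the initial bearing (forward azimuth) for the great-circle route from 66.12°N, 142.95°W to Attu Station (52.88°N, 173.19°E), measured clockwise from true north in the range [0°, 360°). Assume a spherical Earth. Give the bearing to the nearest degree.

260°

Δλ = 173.19 − -142.95 = 316.14°; wrapped into (−180°, 180°]: -43.86°.
θ = atan2( sin Δλ · cos φ₂ , cos φ₁ · sin φ₂ − sin φ₁ · cos φ₂ · cos Δλ )
  = atan2(-0.41815, -0.07509) = -100.180° → normalised to [0°, 360°): 259.820°.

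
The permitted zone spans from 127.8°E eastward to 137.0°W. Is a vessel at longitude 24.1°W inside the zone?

No

Band width going east from +127.8° to -137.0°: ((-137.0 − 127.8) mod 360) = 95.2°.
Offset of -24.1° east of the west edge: ((-24.1 − 127.8) mod 360) = 208.1°.
208.1° > 95.2° ⇒ outside.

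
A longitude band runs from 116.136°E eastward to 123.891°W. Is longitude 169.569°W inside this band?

Band width going east from +116.136° to -123.891°: ((-123.891 − 116.136) mod 360) = 119.973°.
Offset of -169.569° east of the west edge: ((-169.569 − 116.136) mod 360) = 74.295°.
74.295° ≤ 119.973° ⇒ inside.

Yes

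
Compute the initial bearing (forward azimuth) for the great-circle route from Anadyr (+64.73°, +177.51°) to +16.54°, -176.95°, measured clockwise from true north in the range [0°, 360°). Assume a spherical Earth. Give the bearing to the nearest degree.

173°

Δλ = -176.95 − 177.51 = -354.46°; wrapped into (−180°, 180°]: 5.54°.
θ = atan2( sin Δλ · cos φ₂ , cos φ₁ · sin φ₂ − sin φ₁ · cos φ₂ · cos Δλ )
  = atan2(0.09255, -0.74131) = 172.884° → normalised to [0°, 360°): 172.884°.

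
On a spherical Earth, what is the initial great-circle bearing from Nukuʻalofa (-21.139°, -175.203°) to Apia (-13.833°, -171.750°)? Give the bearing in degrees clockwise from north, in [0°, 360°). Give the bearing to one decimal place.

24.8°

Δλ = -171.750 − -175.203 = 3.453°.
θ = atan2( sin Δλ · cos φ₂ , cos φ₁ · sin φ₂ − sin φ₁ · cos φ₂ · cos Δλ )
  = atan2(0.05848, 0.12653) = 24.806° → normalised to [0°, 360°): 24.806°.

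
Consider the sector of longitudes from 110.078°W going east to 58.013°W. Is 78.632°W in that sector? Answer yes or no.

Yes

Band width going east from -110.078° to -58.013°: ((-58.013 − -110.078) mod 360) = 52.065°.
Offset of -78.632° east of the west edge: ((-78.632 − -110.078) mod 360) = 31.446°.
31.446° ≤ 52.065° ⇒ inside.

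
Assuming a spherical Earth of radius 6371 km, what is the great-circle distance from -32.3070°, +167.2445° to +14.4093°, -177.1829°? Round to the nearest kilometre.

Δλ = -177.1829 − 167.2445 = -344.4274°; wrapped into (−180°, 180°]: 15.5726°.
Δφ = 14.4093 − -32.3070 = 46.7163°.
a = sin²(Δφ/2) + cos φ₁ · cos φ₂ · sin²(Δλ/2) = 0.172219.
c = 2·atan2(√a, √(1−a)) = 0.85587 rad → d = 6371·c ≈ 5452.75 km.

5453 km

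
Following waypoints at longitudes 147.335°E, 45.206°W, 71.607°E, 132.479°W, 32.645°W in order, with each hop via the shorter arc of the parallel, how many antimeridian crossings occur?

2

Leg 1: +147.335° → -45.206°, shortest Δλ = 167.459° (east) — crosses 180°.
Leg 2: -45.206° → +71.607°, shortest Δλ = 116.813° (east) — does not cross 180°.
Leg 3: +71.607° → -132.479°, shortest Δλ = 155.914° (east) — crosses 180°.
Leg 4: -132.479° → -32.645°, shortest Δλ = 99.834° (east) — does not cross 180°.
Total crossings: 2.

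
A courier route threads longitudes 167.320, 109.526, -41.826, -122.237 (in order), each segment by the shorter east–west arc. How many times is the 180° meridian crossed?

0

Leg 1: +167.320° → +109.526°, shortest Δλ = -57.794° (west) — does not cross 180°.
Leg 2: +109.526° → -41.826°, shortest Δλ = -151.352° (west) — does not cross 180°.
Leg 3: -41.826° → -122.237°, shortest Δλ = -80.411° (west) — does not cross 180°.
Total crossings: 0.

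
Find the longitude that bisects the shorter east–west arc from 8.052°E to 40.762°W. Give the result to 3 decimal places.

16.355°W

Signed shortest Δλ from +8.052° to -40.762° is -48.814°.
Midpoint longitude = +8.052° + (-48.814°)/2 = +8.052° − 24.407° = -16.355°.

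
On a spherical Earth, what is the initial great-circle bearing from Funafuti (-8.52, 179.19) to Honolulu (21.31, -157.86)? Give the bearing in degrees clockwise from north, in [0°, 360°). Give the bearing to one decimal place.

36.7°

Δλ = -157.86 − 179.19 = -337.05°; wrapped into (−180°, 180°]: 22.95°.
θ = atan2( sin Δλ · cos φ₂ , cos φ₁ · sin φ₂ − sin φ₁ · cos φ₂ · cos Δλ )
  = atan2(0.36327, 0.48650) = 36.748° → normalised to [0°, 360°): 36.748°.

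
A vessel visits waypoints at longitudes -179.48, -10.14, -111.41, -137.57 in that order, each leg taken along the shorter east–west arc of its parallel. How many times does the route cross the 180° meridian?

0

Leg 1: -179.48° → -10.14°, shortest Δλ = 169.34° (east) — does not cross 180°.
Leg 2: -10.14° → -111.41°, shortest Δλ = -101.27° (west) — does not cross 180°.
Leg 3: -111.41° → -137.57°, shortest Δλ = -26.16° (west) — does not cross 180°.
Total crossings: 0.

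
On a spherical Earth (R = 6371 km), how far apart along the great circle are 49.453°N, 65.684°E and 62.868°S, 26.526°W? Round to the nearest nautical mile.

8012 nmi

Δλ = -26.526 − 65.684 = -92.210°.
Δφ = -62.868 − 49.453 = -112.321°.
a = sin²(Δφ/2) + cos φ₁ · cos φ₂ · sin²(Δλ/2) = 0.843844.
c = 2·atan2(√a, √(1−a)) = 2.32910 rad → d = 6371·c ≈ 14838.67 km ≈ 8012.24 nmi.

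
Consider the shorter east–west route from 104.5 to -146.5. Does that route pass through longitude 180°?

Yes

Naïve |-146.5 − 104.5| = 251.0° > 180°, so the shorter arc goes the other way round — across 180°.
Signed shortest Δλ = ((-146.5 − 104.5 + 180) mod 360) − 180 = 109.0°.
Going east by 109.0° from +104.5° passes through 180° before reaching -146.5°.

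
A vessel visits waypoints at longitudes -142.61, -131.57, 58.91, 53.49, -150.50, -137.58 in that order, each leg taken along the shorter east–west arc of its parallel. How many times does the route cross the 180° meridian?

Leg 1: -142.61° → -131.57°, shortest Δλ = 11.04° (east) — does not cross 180°.
Leg 2: -131.57° → +58.91°, shortest Δλ = -169.52° (west) — crosses 180°.
Leg 3: +58.91° → +53.49°, shortest Δλ = -5.42° (west) — does not cross 180°.
Leg 4: +53.49° → -150.50°, shortest Δλ = 156.01° (east) — crosses 180°.
Leg 5: -150.50° → -137.58°, shortest Δλ = 12.92° (east) — does not cross 180°.
Total crossings: 2.

2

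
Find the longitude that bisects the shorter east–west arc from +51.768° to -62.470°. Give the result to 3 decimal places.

Signed shortest Δλ from +51.768° to -62.470° is -114.238°.
Midpoint longitude = +51.768° + (-114.238°)/2 = +51.768° − 57.119° = -5.351°.

-5.351°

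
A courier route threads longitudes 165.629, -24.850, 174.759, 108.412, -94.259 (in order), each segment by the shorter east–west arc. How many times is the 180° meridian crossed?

Leg 1: +165.629° → -24.850°, shortest Δλ = 169.521° (east) — crosses 180°.
Leg 2: -24.850° → +174.759°, shortest Δλ = -160.391° (west) — crosses 180°.
Leg 3: +174.759° → +108.412°, shortest Δλ = -66.347° (west) — does not cross 180°.
Leg 4: +108.412° → -94.259°, shortest Δλ = 157.329° (east) — crosses 180°.
Total crossings: 3.

3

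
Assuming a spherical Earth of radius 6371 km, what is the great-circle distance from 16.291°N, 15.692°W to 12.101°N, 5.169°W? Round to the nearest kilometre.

1226 km

Δλ = -5.169 − -15.692 = 10.523°.
Δφ = 12.101 − 16.291 = -4.190°.
a = sin²(Δφ/2) + cos φ₁ · cos φ₂ · sin²(Δλ/2) = 0.009229.
c = 2·atan2(√a, √(1−a)) = 0.19243 rad → d = 6371·c ≈ 1225.96 km.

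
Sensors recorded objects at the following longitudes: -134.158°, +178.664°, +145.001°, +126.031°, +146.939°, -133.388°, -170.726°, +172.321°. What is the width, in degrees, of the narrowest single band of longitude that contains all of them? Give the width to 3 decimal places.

100.581°

Sort the longitudes: -170.726°, -134.158°, -133.388°, +126.031°, +145.001°, +146.939°, +172.321°, +178.664°.
Eastward gaps between consecutive values (wrapping around): 36.568°, 0.770°, 259.419°, 18.970°, 1.938°, 25.382°, 6.343°, 10.610°.
Largest gap = 259.419° ⇒ minimal covering band is its complement: 360° − 259.419° = 100.581°.
Band runs from +126.031° eastward to -133.388°, crossing the antimeridian.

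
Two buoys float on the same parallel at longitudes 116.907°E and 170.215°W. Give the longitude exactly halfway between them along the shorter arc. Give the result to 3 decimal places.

Signed shortest Δλ from +116.907° to -170.215° is +72.878°.
Midpoint longitude = +116.907° + (+72.878°)/2 = +116.907° + 36.439° = +153.346°.
(The naïve average (+116.907 + -170.215)/2 = -26.654° is on the wrong side of the globe.)

153.346°E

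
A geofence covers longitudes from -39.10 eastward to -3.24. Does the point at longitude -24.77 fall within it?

Yes

Band width going east from -39.10° to -3.24°: ((-3.24 − -39.10) mod 360) = 35.86°.
Offset of -24.77° east of the west edge: ((-24.77 − -39.10) mod 360) = 14.33°.
14.33° ≤ 35.86° ⇒ inside.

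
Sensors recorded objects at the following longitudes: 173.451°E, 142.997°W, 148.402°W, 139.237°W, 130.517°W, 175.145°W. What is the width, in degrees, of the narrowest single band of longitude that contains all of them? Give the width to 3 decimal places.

Sort the longitudes: -175.145°, -148.402°, -142.997°, -139.237°, -130.517°, +173.451°.
Eastward gaps between consecutive values (wrapping around): 26.743°, 5.405°, 3.760°, 8.720°, 303.968°, 11.404°.
Largest gap = 303.968° ⇒ minimal covering band is its complement: 360° − 303.968° = 56.032°.
Band runs from +173.451° eastward to -130.517°, crossing the antimeridian.

56.032°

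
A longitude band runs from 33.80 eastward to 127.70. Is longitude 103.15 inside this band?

Band width going east from +33.80° to +127.70°: ((127.70 − 33.80) mod 360) = 93.90°.
Offset of +103.15° east of the west edge: ((103.15 − 33.80) mod 360) = 69.35°.
69.35° ≤ 93.90° ⇒ inside.

Yes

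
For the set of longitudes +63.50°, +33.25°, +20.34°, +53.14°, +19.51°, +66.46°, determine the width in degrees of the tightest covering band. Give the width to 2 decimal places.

46.95°

Sort the longitudes: +19.51°, +20.34°, +33.25°, +53.14°, +63.50°, +66.46°.
Eastward gaps between consecutive values (wrapping around): 0.83°, 12.91°, 19.89°, 10.36°, 2.96°, 313.05°.
Largest gap = 313.05° ⇒ minimal covering band is its complement: 360° − 313.05° = 46.95°.
Band runs from +19.51° eastward to +66.46°.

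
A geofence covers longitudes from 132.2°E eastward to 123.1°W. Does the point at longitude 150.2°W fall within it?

Yes

Band width going east from +132.2° to -123.1°: ((-123.1 − 132.2) mod 360) = 104.7°.
Offset of -150.2° east of the west edge: ((-150.2 − 132.2) mod 360) = 77.6°.
77.6° ≤ 104.7° ⇒ inside.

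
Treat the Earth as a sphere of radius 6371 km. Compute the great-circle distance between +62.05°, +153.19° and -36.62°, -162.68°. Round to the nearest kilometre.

11663 km

Δλ = -162.68 − 153.19 = -315.87°; wrapped into (−180°, 180°]: 44.13°.
Δφ = -36.62 − 62.05 = -98.67°.
a = sin²(Δφ/2) + cos φ₁ · cos φ₂ · sin²(Δλ/2) = 0.628458.
c = 2·atan2(√a, √(1−a)) = 1.83063 rad → d = 6371·c ≈ 11662.92 km.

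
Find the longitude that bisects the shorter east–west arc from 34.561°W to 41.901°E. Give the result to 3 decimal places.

3.670°E

Signed shortest Δλ from -34.561° to +41.901° is +76.462°.
Midpoint longitude = -34.561° + (+76.462°)/2 = -34.561° + 38.231° = +3.670°.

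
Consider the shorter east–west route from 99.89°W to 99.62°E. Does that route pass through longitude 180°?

Yes

Naïve |99.62 − -99.89| = 199.51° > 180°, so the shorter arc goes the other way round — across 180°.
Signed shortest Δλ = ((99.62 − -99.89 + 180) mod 360) − 180 = -160.49°.
Going west by 160.49° from -99.89° passes through 180° before reaching +99.62°.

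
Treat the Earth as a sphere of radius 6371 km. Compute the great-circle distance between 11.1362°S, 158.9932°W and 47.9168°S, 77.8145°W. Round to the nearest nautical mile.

4555 nmi

Δλ = -77.8145 − -158.9932 = 81.1787°.
Δφ = -47.9168 − -11.1362 = -36.7806°.
a = sin²(Δφ/2) + cos φ₁ · cos φ₂ · sin²(Δλ/2) = 0.377906.
c = 2·atan2(√a, √(1−a)) = 1.32411 rad → d = 6371·c ≈ 8435.93 km ≈ 4555.04 nmi.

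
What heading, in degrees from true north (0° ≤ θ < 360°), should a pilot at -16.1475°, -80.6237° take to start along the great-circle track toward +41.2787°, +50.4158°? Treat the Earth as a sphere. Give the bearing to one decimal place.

Δλ = 50.4158 − -80.6237 = 131.0395°.
θ = atan2( sin Δλ · cos φ₂ , cos φ₁ · sin φ₂ − sin φ₁ · cos φ₂ · cos Δλ )
  = atan2(0.56683, 0.49647) = 48.786° → normalised to [0°, 360°): 48.786°.

48.8°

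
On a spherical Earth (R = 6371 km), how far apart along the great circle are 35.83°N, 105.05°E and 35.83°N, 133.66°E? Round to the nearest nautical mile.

Δλ = 133.66 − 105.05 = 28.61°.
Δφ = 35.83 − 35.83 = 0.00°.
a = sin²(Δφ/2) + cos φ₁ · cos φ₂ · sin²(Δλ/2) = 0.040130.
c = 2·atan2(√a, √(1−a)) = 0.40338 rad → d = 6371·c ≈ 2569.93 km ≈ 1387.65 nmi.

1388 nmi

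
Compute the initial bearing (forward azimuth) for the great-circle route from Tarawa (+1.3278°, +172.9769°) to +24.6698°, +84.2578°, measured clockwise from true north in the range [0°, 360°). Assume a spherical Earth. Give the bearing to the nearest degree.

295°

Δλ = 84.2578 − 172.9769 = -88.7191°.
θ = atan2( sin Δλ · cos φ₂ , cos φ₁ · sin φ₂ − sin φ₁ · cos φ₂ · cos Δλ )
  = atan2(-0.90850, 0.41681) = -65.355° → normalised to [0°, 360°): 294.645°.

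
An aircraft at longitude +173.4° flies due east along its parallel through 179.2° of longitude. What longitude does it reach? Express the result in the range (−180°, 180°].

-7.4°

Start at +173.4°; shift +179.2° → +352.6°.
+352.6° lies outside (−180°, 180°]; subtract 360° → -7.4°.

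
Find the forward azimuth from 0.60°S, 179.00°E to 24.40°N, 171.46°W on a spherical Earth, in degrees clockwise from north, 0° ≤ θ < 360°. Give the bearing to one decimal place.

Δλ = -171.46 − 179.00 = -350.46°; wrapped into (−180°, 180°]: 9.54°.
θ = atan2( sin Δλ · cos φ₂ , cos φ₁ · sin φ₂ − sin φ₁ · cos φ₂ · cos Δλ )
  = atan2(0.15093, 0.42249) = 19.659° → normalised to [0°, 360°): 19.659°.

19.7°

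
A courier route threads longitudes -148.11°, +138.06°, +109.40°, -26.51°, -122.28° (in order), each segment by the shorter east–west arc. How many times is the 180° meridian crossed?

1

Leg 1: -148.11° → +138.06°, shortest Δλ = -73.83° (west) — crosses 180°.
Leg 2: +138.06° → +109.40°, shortest Δλ = -28.66° (west) — does not cross 180°.
Leg 3: +109.40° → -26.51°, shortest Δλ = -135.91° (west) — does not cross 180°.
Leg 4: -26.51° → -122.28°, shortest Δλ = -95.77° (west) — does not cross 180°.
Total crossings: 1.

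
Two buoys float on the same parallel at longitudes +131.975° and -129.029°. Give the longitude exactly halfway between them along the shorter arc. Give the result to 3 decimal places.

-178.527°

Signed shortest Δλ from +131.975° to -129.029° is +98.996°.
Midpoint longitude = +131.975° + (+98.996°)/2 = +131.975° + 49.498° = +181.473°.
Normalise into (−180°, 180°]: -178.527°.
(The naïve average (+131.975 + -129.029)/2 = 1.473° is on the wrong side of the globe.)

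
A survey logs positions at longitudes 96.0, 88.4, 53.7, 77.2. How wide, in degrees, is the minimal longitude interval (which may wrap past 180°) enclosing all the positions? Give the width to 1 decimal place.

42.3°

Sort the longitudes: +53.7°, +77.2°, +88.4°, +96.0°.
Eastward gaps between consecutive values (wrapping around): 23.5°, 11.2°, 7.6°, 317.7°.
Largest gap = 317.7° ⇒ minimal covering band is its complement: 360° − 317.7° = 42.3°.
Band runs from +53.7° eastward to +96.0°.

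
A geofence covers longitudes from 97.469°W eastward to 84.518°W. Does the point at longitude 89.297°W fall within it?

Yes

Band width going east from -97.469° to -84.518°: ((-84.518 − -97.469) mod 360) = 12.951°.
Offset of -89.297° east of the west edge: ((-89.297 − -97.469) mod 360) = 8.172°.
8.172° ≤ 12.951° ⇒ inside.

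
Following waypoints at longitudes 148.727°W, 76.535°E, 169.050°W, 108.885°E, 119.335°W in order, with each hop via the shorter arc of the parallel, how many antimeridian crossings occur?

4

Leg 1: -148.727° → +76.535°, shortest Δλ = -134.738° (west) — crosses 180°.
Leg 2: +76.535° → -169.050°, shortest Δλ = 114.415° (east) — crosses 180°.
Leg 3: -169.050° → +108.885°, shortest Δλ = -82.065° (west) — crosses 180°.
Leg 4: +108.885° → -119.335°, shortest Δλ = 131.78° (east) — crosses 180°.
Total crossings: 4.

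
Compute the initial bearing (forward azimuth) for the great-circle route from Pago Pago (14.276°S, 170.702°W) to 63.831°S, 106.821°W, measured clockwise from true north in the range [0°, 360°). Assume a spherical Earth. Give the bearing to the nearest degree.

154°

Δλ = -106.821 − -170.702 = 63.881°.
θ = atan2( sin Δλ · cos φ₂ , cos φ₁ · sin φ₂ − sin φ₁ · cos φ₂ · cos Δλ )
  = atan2(0.39598, -0.82190) = 154.276° → normalised to [0°, 360°): 154.276°.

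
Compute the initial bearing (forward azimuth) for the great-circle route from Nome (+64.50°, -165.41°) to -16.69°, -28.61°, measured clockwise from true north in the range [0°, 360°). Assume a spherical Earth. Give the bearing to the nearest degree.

52°

Δλ = -28.61 − -165.41 = 136.80°.
θ = atan2( sin Δλ · cos φ₂ , cos φ₁ · sin φ₂ − sin φ₁ · cos φ₂ · cos Δλ )
  = atan2(0.65571, 0.50660) = 52.310° → normalised to [0°, 360°): 52.310°.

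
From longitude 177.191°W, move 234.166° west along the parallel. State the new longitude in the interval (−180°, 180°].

Start at -177.191°; shift −234.166° → -411.357°.
-411.357° lies outside (−180°, 180°]; add 360° → -51.357°.

51.357°W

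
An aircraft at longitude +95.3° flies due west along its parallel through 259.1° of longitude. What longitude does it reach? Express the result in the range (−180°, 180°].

Start at +95.3°; shift −259.1° → -163.8°.
-163.8° already lies in (−180°, 180°].

-163.8°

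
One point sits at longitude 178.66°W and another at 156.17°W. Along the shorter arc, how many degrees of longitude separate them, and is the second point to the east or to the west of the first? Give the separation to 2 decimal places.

22.49° east

Raw difference: -156.17 − -178.66 = 22.49°.
Normalise into (−180°, 180°]: 22.49° stays 22.49°.
Positive ⇒ the second point lies to the east; separation 22.49°.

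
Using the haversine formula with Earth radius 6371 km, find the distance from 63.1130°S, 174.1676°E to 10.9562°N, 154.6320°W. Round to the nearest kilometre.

Δλ = -154.6320 − 174.1676 = -328.7996°; wrapped into (−180°, 180°]: 31.2004°.
Δφ = 10.9562 − -63.1130 = 74.0692°.
a = sin²(Δφ/2) + cos φ₁ · cos φ₂ · sin²(Δλ/2) = 0.394871.
c = 2·atan2(√a, √(1−a)) = 1.35896 rad → d = 6371·c ≈ 8657.92 km.

8658 km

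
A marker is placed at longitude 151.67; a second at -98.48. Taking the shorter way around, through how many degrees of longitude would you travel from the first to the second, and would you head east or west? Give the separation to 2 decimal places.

Raw difference: -98.48 − 151.67 = -250.15°.
Normalise into (−180°, 180°]: -250.15° + 360° = 109.85°.
Positive ⇒ the second point lies to the east; separation 109.85°.

109.85° east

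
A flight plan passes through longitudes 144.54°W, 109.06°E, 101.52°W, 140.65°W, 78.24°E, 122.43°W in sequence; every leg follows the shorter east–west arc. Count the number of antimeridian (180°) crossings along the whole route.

4

Leg 1: -144.54° → +109.06°, shortest Δλ = -106.4° (west) — crosses 180°.
Leg 2: +109.06° → -101.52°, shortest Δλ = 149.42° (east) — crosses 180°.
Leg 3: -101.52° → -140.65°, shortest Δλ = -39.13° (west) — does not cross 180°.
Leg 4: -140.65° → +78.24°, shortest Δλ = -141.11° (west) — crosses 180°.
Leg 5: +78.24° → -122.43°, shortest Δλ = 159.33° (east) — crosses 180°.
Total crossings: 4.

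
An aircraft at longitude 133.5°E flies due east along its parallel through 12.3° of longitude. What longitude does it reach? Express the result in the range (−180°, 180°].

145.8°E

Start at +133.5°; shift +12.3° → +145.8°.
+145.8° already lies in (−180°, 180°].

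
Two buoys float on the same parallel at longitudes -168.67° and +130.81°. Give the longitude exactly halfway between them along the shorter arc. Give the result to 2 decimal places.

+161.07°

Signed shortest Δλ from -168.67° to +130.81° is -60.52°.
Midpoint longitude = -168.67° + (-60.52°)/2 = -168.67° − 30.26° = -198.93°.
Normalise into (−180°, 180°]: +161.07°.
(The naïve average (-168.67 + +130.81)/2 = -18.93° is on the wrong side of the globe.)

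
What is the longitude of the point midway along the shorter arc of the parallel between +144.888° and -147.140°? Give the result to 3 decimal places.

Signed shortest Δλ from +144.888° to -147.140° is +67.972°.
Midpoint longitude = +144.888° + (+67.972°)/2 = +144.888° + 33.986° = +178.874°.
(The naïve average (+144.888 + -147.140)/2 = -1.126° is on the wrong side of the globe.)

+178.874°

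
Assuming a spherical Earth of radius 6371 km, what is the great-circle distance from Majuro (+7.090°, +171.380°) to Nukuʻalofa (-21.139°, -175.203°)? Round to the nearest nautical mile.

Δλ = -175.203 − 171.380 = -346.583°; wrapped into (−180°, 180°]: 13.417°.
Δφ = -21.139 − 7.090 = -28.229°.
a = sin²(Δφ/2) + cos φ₁ · cos φ₂ · sin²(Δλ/2) = 0.072099.
c = 2·atan2(√a, √(1−a)) = 0.54370 rad → d = 6371·c ≈ 3463.89 km ≈ 1870.35 nmi.

1870 nmi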